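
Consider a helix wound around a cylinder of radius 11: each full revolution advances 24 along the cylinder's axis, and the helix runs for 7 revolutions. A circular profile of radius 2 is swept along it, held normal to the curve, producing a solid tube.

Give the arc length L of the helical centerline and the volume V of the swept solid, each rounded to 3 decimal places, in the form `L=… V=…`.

2πR = 2π·11 = 69.115038
per-turn = √(69.115038² + 24²) = √(4776.8885 + 576) = √5352.8885 = 73.163437
L = 7 × 73.163437 = 512.144060
V = π·2² × L = 12.566371 × 512.144060 = 6435.792063

L=512.144 V=6435.792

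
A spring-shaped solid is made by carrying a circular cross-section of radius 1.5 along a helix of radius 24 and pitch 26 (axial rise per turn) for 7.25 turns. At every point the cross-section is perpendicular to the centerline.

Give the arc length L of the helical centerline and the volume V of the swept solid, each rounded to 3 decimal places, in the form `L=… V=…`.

2πR = 2π·24 = 150.796447
per-turn = √(150.796447² + 26²) = √(22739.5685 + 676) = √23415.5685 = 153.021464
L = 7.25 × 153.021464 = 1109.405616
V = π·1.5² × L = 7.068583 × 1109.405616 = 7841.926201

L=1109.406 V=7841.926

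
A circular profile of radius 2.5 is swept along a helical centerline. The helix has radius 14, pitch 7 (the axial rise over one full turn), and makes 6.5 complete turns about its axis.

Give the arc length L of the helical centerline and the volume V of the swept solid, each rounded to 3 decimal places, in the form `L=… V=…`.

2πR = 2π·14 = 87.964594
per-turn = √(87.964594² + 7²) = √(7737.7699 + 49) = √7786.7699 = 88.242676
L = 6.5 × 88.242676 = 573.577393
V = π·2.5² × L = 19.634954 × 573.577393 = 11262.165783

L=573.577 V=11262.166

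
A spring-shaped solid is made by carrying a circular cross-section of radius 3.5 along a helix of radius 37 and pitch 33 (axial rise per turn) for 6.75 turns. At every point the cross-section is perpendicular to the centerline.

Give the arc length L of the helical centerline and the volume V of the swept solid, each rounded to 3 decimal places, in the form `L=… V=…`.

2πR = 2π·37 = 232.477856
per-turn = √(232.477856² + 33²) = √(54045.9537 + 1089) = √55134.9537 = 234.808334
L = 6.75 × 234.808334 = 1584.956254
V = π·3.5² × L = 38.484510 × 1584.956254 = 60996.264828

L=1584.956 V=60996.265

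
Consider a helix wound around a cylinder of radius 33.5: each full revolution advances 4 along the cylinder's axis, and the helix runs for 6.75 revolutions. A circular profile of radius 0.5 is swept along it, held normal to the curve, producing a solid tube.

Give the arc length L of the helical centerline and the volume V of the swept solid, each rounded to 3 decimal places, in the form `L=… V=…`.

2πR = 2π·33.5 = 210.486708
per-turn = √(210.486708² + 4²) = √(44304.6542 + 16) = √44320.6542 = 210.524712
L = 6.75 × 210.524712 = 1421.041803
V = π·0.5² × L = 0.785398 × 1421.041803 = 1116.083622

L=1421.042 V=1116.084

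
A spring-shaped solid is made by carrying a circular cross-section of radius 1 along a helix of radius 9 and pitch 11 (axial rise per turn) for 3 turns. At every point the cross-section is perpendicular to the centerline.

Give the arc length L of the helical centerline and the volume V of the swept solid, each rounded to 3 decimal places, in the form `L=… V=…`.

L=172.826 V=542.948

2πR = 2π·9 = 56.548668
per-turn = √(56.548668² + 11²) = √(3197.7518 + 121) = √3318.7518 = 57.608609
L = 3 × 57.608609 = 172.825827
V = π·1² × L = 3.141593 × 172.825827 = 542.948348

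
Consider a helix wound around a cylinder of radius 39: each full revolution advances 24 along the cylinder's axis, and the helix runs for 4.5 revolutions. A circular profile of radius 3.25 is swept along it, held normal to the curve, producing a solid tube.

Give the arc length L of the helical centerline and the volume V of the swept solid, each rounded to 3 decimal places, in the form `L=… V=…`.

2πR = 2π·39 = 245.044227
per-turn = √(245.044227² + 24²) = √(60046.6732 + 576) = √60622.6732 = 246.216720
L = 4.5 × 246.216720 = 1107.975240
V = π·3.25² × L = 33.183072 × 1107.975240 = 36766.022601

L=1107.975 V=36766.023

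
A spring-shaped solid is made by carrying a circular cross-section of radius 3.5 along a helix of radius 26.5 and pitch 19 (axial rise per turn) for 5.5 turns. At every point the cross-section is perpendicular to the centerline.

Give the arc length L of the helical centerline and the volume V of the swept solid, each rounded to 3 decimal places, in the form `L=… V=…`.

L=921.717 V=35471.838

2πR = 2π·26.5 = 166.504411
per-turn = √(166.504411² + 19²) = √(27723.7188 + 361) = √28084.7188 = 167.584960
L = 5.5 × 167.584960 = 921.717279
V = π·3.5² × L = 38.484510 × 921.717279 = 35471.837850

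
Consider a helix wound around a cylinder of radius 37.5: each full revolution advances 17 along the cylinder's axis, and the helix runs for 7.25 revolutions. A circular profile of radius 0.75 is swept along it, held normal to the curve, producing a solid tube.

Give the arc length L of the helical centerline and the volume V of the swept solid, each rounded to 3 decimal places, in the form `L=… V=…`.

L=1712.681 V=3026.558

2πR = 2π·37.5 = 235.619449
per-turn = √(235.619449² + 17²) = √(55516.5248 + 289) = √55805.5248 = 236.231930
L = 7.25 × 236.231930 = 1712.681493
V = π·0.75² × L = 1.767146 × 1712.681493 = 3026.558022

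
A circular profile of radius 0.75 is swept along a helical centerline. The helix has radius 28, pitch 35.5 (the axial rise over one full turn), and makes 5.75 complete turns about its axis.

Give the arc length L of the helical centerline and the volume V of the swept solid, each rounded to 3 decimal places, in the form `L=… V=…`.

2πR = 2π·28 = 175.929189
per-turn = √(175.929189² + 35.5²) = √(30951.0794 + 1260.25) = √32211.3294 = 179.475150
L = 5.75 × 179.475150 = 1031.982111
V = π·0.75² × L = 1.767146 × 1031.982111 = 1823.662924

L=1031.982 V=1823.663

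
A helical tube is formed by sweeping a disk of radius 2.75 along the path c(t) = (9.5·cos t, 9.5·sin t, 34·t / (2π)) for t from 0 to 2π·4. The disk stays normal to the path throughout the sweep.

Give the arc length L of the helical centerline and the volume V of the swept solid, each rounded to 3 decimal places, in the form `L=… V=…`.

2πR = 2π·9.5 = 59.690260
per-turn = √(59.690260² + 34²) = √(3562.9272 + 1156) = √4718.9272 = 68.694448
L = 4 × 68.694448 = 274.777792
V = π·2.75² × L = 23.758294 × 274.777792 = 6528.251691

L=274.778 V=6528.252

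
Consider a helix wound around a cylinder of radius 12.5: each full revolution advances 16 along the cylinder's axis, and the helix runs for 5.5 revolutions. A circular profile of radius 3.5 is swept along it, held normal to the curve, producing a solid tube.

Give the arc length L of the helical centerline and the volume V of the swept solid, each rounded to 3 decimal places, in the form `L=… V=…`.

2πR = 2π·12.5 = 78.539816
per-turn = √(78.539816² + 16²) = √(6168.5028 + 256) = √6424.5028 = 80.152996
L = 5.5 × 80.152996 = 440.841477
V = π·3.5² × L = 38.484510 × 440.841477 = 16965.568249

L=440.841 V=16965.568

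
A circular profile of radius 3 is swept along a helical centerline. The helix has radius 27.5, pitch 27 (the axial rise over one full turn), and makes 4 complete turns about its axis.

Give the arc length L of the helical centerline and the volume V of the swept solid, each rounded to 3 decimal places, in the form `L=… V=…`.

2πR = 2π·27.5 = 172.787596
per-turn = √(172.787596² + 27²) = √(29855.5533 + 729) = √30584.5533 = 174.884400
L = 4 × 174.884400 = 699.537599
V = π·3² × L = 28.274334 × 699.537599 = 19778.959649

L=699.538 V=19778.960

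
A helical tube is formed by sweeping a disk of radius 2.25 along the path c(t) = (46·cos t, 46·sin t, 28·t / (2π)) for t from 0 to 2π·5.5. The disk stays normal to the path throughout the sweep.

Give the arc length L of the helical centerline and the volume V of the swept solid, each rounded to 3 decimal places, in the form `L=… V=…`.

L=1597.088 V=25400.587

2πR = 2π·46 = 289.026524
per-turn = √(289.026524² + 28²) = √(83536.3317 + 784) = √84320.3317 = 290.379634
L = 5.5 × 290.379634 = 1597.087985
V = π·2.25² × L = 15.904313 × 1597.087985 = 25400.586900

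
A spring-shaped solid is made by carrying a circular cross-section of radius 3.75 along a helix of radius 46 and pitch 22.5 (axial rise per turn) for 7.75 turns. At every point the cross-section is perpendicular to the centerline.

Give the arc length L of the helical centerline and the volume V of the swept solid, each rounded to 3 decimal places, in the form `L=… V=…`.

2πR = 2π·46 = 289.026524
per-turn = √(289.026524² + 22.5²) = √(83536.3317 + 506.25) = √84042.5817 = 289.900986
L = 7.75 × 289.900986 = 2246.732641
V = π·3.75² × L = 44.178647 × 2246.732641 = 99257.607559

L=2246.733 V=99257.608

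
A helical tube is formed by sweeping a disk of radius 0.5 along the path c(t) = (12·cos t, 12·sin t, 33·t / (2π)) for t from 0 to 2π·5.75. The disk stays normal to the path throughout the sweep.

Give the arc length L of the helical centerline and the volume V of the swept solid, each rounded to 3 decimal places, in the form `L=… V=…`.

2πR = 2π·12 = 75.398224
per-turn = √(75.398224² + 33²) = √(5684.8921 + 1089) = √6773.8921 = 82.303658
L = 5.75 × 82.303658 = 473.246034
V = π·0.5² × L = 0.785398 × 473.246034 = 371.686566

L=473.246 V=371.687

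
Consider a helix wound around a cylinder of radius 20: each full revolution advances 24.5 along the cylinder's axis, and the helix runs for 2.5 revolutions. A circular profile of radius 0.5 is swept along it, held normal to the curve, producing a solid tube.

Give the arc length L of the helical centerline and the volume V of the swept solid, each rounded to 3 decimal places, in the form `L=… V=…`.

2πR = 2π·20 = 125.663706
per-turn = √(125.663706² + 24.5²) = √(15791.3670 + 600.25) = √16391.6170 = 128.029751
L = 2.5 × 128.029751 = 320.074377
V = π·0.5² × L = 0.785398 × 320.074377 = 251.385827

L=320.074 V=251.386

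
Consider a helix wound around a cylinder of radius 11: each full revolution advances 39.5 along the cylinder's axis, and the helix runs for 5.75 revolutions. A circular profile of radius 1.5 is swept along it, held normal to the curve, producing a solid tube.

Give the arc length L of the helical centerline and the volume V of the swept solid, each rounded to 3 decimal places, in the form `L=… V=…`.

2πR = 2π·11 = 69.115038
per-turn = √(69.115038² + 39.5²) = √(4776.8885 + 1560.25) = √6337.1385 = 79.606146
L = 5.75 × 79.606146 = 457.735341
V = π·1.5² × L = 7.068583 × 457.735341 = 3235.540467

L=457.735 V=3235.540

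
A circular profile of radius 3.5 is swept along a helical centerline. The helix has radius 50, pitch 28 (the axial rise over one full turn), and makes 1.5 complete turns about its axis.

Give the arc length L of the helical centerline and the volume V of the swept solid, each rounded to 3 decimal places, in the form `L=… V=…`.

2πR = 2π·50 = 314.159265
per-turn = √(314.159265² + 28²) = √(98696.0440 + 784) = √99480.0440 = 315.404572
L = 1.5 × 315.404572 = 473.106858
V = π·3.5² × L = 38.484510 × 473.106858 = 18207.285608

L=473.107 V=18207.286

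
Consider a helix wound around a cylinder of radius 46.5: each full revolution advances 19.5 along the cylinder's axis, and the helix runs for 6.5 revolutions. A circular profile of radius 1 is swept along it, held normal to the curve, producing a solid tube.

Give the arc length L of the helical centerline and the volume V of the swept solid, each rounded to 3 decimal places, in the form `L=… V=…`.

L=1903.318 V=5979.449

2πR = 2π·46.5 = 292.168117
per-turn = √(292.168117² + 19.5²) = √(85362.2085 + 380.25) = √85742.4585 = 292.818132
L = 6.5 × 292.818132 = 1903.317858
V = π·1² × L = 3.141593 × 1903.317858 = 5979.449401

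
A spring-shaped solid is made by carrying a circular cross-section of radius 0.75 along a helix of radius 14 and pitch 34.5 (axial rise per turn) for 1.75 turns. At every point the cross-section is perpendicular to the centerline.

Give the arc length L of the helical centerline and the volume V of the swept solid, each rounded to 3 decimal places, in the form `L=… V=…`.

2πR = 2π·14 = 87.964594
per-turn = √(87.964594² + 34.5²) = √(7737.7699 + 1190.25) = √8928.0199 = 94.488200
L = 1.75 × 94.488200 = 165.354349
V = π·0.75² × L = 1.767146 × 165.354349 = 292.205255

L=165.354 V=292.205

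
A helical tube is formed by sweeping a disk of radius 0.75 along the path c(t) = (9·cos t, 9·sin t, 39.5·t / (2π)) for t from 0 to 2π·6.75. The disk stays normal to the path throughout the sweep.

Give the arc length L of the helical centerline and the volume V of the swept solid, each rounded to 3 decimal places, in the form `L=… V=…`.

L=465.603 V=822.789

2πR = 2π·9 = 56.548668
per-turn = √(56.548668² + 39.5²) = √(3197.7518 + 1560.25) = √4758.0018 = 68.978271
L = 6.75 × 68.978271 = 465.603327
V = π·0.75² × L = 1.767146 × 465.603327 = 822.788995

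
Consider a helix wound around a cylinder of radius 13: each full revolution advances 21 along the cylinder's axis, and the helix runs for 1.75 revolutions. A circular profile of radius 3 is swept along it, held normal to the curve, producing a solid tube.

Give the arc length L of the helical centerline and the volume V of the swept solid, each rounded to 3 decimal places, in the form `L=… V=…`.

2πR = 2π·13 = 81.681409
per-turn = √(81.681409² + 21²) = √(6671.8526 + 441) = √7112.8526 = 84.337729
L = 1.75 × 84.337729 = 147.591026
V = π·3² × L = 28.274334 × 147.591026 = 4173.037952

L=147.591 V=4173.038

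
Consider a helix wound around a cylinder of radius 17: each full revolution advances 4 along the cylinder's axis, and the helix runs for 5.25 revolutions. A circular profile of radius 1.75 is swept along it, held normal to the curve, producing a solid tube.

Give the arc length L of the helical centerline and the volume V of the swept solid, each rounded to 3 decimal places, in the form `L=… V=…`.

L=561.167 V=5399.063

2πR = 2π·17 = 106.814150
per-turn = √(106.814150² + 4²) = √(11409.2627 + 16) = √11425.2627 = 106.889020
L = 5.25 × 106.889020 = 561.167357
V = π·1.75² × L = 9.621128 × 561.167357 = 5399.062694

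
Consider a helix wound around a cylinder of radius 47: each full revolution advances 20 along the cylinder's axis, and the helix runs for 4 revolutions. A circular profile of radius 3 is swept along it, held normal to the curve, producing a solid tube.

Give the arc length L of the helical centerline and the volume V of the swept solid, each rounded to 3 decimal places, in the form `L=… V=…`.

L=1183.945 V=33475.249

2πR = 2π·47 = 295.309709
per-turn = √(295.309709² + 20²) = √(87207.8245 + 400) = √87607.8245 = 295.986190
L = 4 × 295.986190 = 1183.944759
V = π·3² × L = 28.274334 × 1183.944759 = 33475.249408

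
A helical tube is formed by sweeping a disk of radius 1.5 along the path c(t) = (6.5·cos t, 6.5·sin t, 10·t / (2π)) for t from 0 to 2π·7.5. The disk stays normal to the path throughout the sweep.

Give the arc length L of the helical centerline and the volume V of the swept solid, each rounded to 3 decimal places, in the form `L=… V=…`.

2πR = 2π·6.5 = 40.840704
per-turn = √(40.840704² + 10²) = √(1667.9631 + 100) = √1767.9631 = 42.047154
L = 7.5 × 42.047154 = 315.353654
V = π·1.5² × L = 7.068583 × 315.353654 = 2229.103623

L=315.354 V=2229.104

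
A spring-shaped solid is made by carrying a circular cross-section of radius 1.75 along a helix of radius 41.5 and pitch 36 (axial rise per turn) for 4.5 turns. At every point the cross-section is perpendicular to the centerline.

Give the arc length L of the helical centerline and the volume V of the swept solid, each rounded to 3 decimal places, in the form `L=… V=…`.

2πR = 2π·41.5 = 260.752190
per-turn = √(260.752190² + 36²) = √(67991.7047 + 1296) = √69287.7047 = 263.225578
L = 4.5 × 263.225578 = 1184.515099
V = π·1.75² × L = 9.621128 × 1184.515099 = 11396.370798

L=1184.515 V=11396.371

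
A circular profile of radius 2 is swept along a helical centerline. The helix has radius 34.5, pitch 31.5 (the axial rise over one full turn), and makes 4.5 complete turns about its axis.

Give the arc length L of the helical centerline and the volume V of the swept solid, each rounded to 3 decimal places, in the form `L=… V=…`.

L=985.710 V=12386.796

2πR = 2π·34.5 = 216.769893
per-turn = √(216.769893² + 31.5²) = √(46989.1866 + 992.25) = √47981.4366 = 219.046654
L = 4.5 × 219.046654 = 985.709942
V = π·2² × L = 12.566371 × 985.709942 = 12386.796452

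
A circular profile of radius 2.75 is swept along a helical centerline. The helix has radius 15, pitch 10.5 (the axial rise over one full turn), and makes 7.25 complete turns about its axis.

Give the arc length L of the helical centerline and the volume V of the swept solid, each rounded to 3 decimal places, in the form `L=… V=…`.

2πR = 2π·15 = 94.247780
per-turn = √(94.247780² + 10.5²) = √(8882.6440 + 110.25) = √8992.8940 = 94.830870
L = 7.25 × 94.830870 = 687.523810
V = π·2.75² × L = 23.758294 × 687.523810 = 16334.393106

L=687.524 V=16334.393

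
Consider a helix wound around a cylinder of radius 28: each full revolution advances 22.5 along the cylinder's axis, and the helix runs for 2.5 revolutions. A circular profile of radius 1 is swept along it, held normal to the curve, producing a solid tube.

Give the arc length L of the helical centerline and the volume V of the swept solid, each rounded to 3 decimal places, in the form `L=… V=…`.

L=443.405 V=1392.999

2πR = 2π·28 = 175.929189
per-turn = √(175.929189² + 22.5²) = √(30951.0794 + 506.25) = √31457.3294 = 177.362142
L = 2.5 × 177.362142 = 443.405355
V = π·1² × L = 3.141593 × 443.405355 = 1392.999006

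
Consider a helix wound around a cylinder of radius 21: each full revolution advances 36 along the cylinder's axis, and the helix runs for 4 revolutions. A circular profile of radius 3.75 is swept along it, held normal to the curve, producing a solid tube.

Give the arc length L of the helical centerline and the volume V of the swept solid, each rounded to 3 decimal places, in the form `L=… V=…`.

2πR = 2π·21 = 131.946891
per-turn = √(131.946891² + 36²) = √(17409.9822 + 1296) = √18705.9822 = 136.769815
L = 4 × 136.769815 = 547.079258
V = π·3.75² × L = 44.178647 × 547.079258 = 24169.221255

L=547.079 V=24169.221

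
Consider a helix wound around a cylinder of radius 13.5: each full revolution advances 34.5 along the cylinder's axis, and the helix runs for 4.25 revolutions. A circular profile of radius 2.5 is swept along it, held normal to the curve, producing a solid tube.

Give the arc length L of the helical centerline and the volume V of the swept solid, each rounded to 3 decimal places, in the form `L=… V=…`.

L=389.175 V=7641.442

2πR = 2π·13.5 = 84.823002
per-turn = √(84.823002² + 34.5²) = √(7194.9416 + 1190.25) = √8385.1916 = 91.570692
L = 4.25 × 91.570692 = 389.175440
V = π·2.5² × L = 19.634954 × 389.175440 = 7641.441904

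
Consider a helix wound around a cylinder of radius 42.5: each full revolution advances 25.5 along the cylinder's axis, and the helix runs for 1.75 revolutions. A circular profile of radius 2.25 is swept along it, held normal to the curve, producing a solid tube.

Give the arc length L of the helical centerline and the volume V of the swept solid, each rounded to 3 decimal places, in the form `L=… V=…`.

2πR = 2π·42.5 = 267.035376
per-turn = √(267.035376² + 25.5²) = √(71307.8918 + 650.25) = √71958.1418 = 268.250148
L = 1.75 × 268.250148 = 469.437759
V = π·2.25² × L = 15.904313 × 469.437759 = 7466.084958

L=469.438 V=7466.085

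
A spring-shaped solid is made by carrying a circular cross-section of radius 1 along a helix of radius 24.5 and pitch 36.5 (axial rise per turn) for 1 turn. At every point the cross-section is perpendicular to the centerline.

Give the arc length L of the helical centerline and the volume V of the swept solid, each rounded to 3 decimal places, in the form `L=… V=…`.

2πR = 2π·24.5 = 153.938040
per-turn = √(153.938040² + 36.5²) = √(23696.9202 + 1332.25) = √25029.1702 = 158.206100
L = 1 × 158.206100 = 158.206100
V = π·1² × L = 3.141593 × 158.206100 = 497.019122

L=158.206 V=497.019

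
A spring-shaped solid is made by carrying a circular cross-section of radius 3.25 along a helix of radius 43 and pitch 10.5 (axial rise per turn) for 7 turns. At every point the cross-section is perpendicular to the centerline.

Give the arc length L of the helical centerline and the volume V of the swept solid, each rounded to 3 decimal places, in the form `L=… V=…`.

L=1892.666 V=62804.488

2πR = 2π·43 = 270.176968
per-turn = √(270.176968² + 10.5²) = √(72995.5942 + 110.25) = √73105.8442 = 270.380924
L = 7 × 270.380924 = 1892.666469
V = π·3.25² × L = 33.183072 × 1892.666469 = 62804.488481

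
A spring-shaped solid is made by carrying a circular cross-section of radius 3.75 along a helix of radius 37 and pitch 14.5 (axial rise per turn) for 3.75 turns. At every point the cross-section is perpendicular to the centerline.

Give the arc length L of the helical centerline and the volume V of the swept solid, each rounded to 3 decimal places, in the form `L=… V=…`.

2πR = 2π·37 = 232.477856
per-turn = √(232.477856² + 14.5²) = √(54045.9537 + 210.25) = √54256.2037 = 232.929611
L = 3.75 × 232.929611 = 873.486041
V = π·3.75² × L = 44.178647 × 873.486041 = 38589.431213

L=873.486 V=38589.431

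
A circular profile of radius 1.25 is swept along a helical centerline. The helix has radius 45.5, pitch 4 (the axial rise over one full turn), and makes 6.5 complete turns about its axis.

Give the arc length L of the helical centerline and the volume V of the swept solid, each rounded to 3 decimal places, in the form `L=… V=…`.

L=1858.434 V=9122.566

2πR = 2π·45.5 = 285.884931
per-turn = √(285.884931² + 4²) = √(81730.1940 + 16) = √81746.1940 = 285.912913
L = 6.5 × 285.912913 = 1858.433937
V = π·1.25² × L = 4.908739 × 1858.433937 = 9122.566256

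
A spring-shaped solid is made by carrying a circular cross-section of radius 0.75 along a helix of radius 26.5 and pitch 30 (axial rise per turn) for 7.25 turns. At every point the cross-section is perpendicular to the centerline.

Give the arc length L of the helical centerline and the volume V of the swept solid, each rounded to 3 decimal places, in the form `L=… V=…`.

2πR = 2π·26.5 = 166.504411
per-turn = √(166.504411² + 30²) = √(27723.7188 + 900) = √28623.7188 = 169.185457
L = 7.25 × 169.185457 = 1226.594561
V = π·0.75² × L = 1.767146 × 1226.594561 = 2167.571510

L=1226.595 V=2167.572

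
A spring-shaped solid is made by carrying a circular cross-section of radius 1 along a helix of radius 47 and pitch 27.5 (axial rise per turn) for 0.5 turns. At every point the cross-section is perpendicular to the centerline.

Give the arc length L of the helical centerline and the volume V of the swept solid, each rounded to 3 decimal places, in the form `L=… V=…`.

L=148.294 V=465.878

2πR = 2π·47 = 295.309709
per-turn = √(295.309709² + 27.5²) = √(87207.8245 + 756.25) = √87964.0745 = 296.587381
L = 0.5 × 296.587381 = 148.293690
V = π·1² × L = 3.141593 × 148.293690 = 465.878368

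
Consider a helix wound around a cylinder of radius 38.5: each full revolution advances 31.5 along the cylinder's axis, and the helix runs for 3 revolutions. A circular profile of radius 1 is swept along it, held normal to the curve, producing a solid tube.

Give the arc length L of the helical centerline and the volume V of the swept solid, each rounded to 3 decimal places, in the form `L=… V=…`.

L=731.835 V=2299.127

2πR = 2π·38.5 = 241.902634
per-turn = √(241.902634² + 31.5²) = √(58516.8845 + 992.25) = √59509.1345 = 243.944942
L = 3 × 243.944942 = 731.834825
V = π·1² × L = 3.141593 × 731.834825 = 2299.126908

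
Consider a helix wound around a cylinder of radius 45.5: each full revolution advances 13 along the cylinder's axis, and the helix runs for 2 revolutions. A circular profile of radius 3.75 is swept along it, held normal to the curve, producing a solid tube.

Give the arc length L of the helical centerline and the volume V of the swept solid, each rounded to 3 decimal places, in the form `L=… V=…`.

2πR = 2π·45.5 = 285.884931
per-turn = √(285.884931² + 13²) = √(81730.1940 + 169) = √81899.1940 = 286.180352
L = 2 × 286.180352 = 572.360705
V = π·3.75² × L = 44.178647 × 572.360705 = 25286.121349

L=572.361 V=25286.121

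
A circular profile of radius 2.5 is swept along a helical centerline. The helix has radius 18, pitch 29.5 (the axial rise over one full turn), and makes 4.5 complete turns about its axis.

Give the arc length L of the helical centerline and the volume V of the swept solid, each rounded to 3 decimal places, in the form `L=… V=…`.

2πR = 2π·18 = 113.097336
per-turn = √(113.097336² + 29.5²) = √(12791.0073 + 870.25) = √13661.2573 = 116.881381
L = 4.5 × 116.881381 = 525.966216
V = π·2.5² × L = 19.634954 × 525.966216 = 10327.322502

L=525.966 V=10327.323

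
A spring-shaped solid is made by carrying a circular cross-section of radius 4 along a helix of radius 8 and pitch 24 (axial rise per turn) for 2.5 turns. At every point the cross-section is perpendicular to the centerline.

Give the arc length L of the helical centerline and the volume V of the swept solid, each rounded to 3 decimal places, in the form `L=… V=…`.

L=139.253 V=6999.614

2πR = 2π·8 = 50.265482
per-turn = √(50.265482² + 24²) = √(2526.6187 + 576) = √3102.6187 = 55.701156
L = 2.5 × 55.701156 = 139.252889
V = π·4² × L = 50.265482 × 139.252889 = 6999.613640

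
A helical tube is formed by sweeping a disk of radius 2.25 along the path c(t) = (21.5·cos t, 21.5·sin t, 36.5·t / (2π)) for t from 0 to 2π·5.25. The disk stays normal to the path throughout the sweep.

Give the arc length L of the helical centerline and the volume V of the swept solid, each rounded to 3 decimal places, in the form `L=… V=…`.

L=734.646 V=11684.047

2πR = 2π·21.5 = 135.088484
per-turn = √(135.088484² + 36.5²) = √(18248.8985 + 1332.25) = √19581.1485 = 139.932657
L = 5.25 × 139.932657 = 734.646450
V = π·2.25² × L = 15.904313 × 734.646450 = 11684.046945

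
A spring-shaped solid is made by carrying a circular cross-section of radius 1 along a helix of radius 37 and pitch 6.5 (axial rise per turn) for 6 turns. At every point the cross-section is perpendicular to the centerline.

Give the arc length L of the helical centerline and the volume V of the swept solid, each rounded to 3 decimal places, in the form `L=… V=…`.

L=1395.412 V=4383.817

2πR = 2π·37 = 232.477856
per-turn = √(232.477856² + 6.5²) = √(54045.9537 + 42.25) = √54088.2037 = 232.568707
L = 6 × 232.568707 = 1395.412245
V = π·1² × L = 3.141593 × 1395.412245 = 4383.816857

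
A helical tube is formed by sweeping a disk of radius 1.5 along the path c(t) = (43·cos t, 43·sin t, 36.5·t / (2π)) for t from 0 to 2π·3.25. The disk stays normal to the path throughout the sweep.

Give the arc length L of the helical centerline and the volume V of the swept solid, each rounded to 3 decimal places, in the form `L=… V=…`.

L=886.052 V=6263.131

2πR = 2π·43 = 270.176968
per-turn = √(270.176968² + 36.5²) = √(72995.5942 + 1332.25) = √74327.8442 = 272.631334
L = 3.25 × 272.631334 = 886.051835
V = π·1.5² × L = 7.068583 × 886.051835 = 6263.131353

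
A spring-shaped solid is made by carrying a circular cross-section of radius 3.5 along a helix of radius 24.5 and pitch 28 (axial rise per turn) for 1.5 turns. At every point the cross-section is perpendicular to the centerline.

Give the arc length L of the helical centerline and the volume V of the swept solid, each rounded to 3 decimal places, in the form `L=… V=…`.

L=234.696 V=9032.149

2πR = 2π·24.5 = 153.938040
per-turn = √(153.938040² + 28²) = √(23696.9202 + 784) = √24480.9202 = 156.463798
L = 1.5 × 156.463798 = 234.695697
V = π·3.5² × L = 38.484510 × 234.695697 = 9032.148915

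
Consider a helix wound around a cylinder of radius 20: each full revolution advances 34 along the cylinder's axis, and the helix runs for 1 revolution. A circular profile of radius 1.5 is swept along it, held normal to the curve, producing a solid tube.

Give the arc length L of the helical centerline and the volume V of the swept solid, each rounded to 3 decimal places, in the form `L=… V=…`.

2πR = 2π·20 = 125.663706
per-turn = √(125.663706² + 34²) = √(15791.3670 + 1156) = √16947.3670 = 130.182053
L = 1 × 130.182053 = 130.182053
V = π·1.5² × L = 7.068583 × 130.182053 = 920.202711

L=130.182 V=920.203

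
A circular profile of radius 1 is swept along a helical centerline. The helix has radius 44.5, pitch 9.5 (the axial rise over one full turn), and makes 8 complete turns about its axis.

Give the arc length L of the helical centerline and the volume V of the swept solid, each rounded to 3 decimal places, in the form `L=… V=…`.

L=2238.105 V=7031.213

2πR = 2π·44.5 = 279.601746
per-turn = √(279.601746² + 9.5²) = √(78177.1365 + 90.25) = √78267.3865 = 279.763090
L = 8 × 279.763090 = 2238.104719
V = π·1² × L = 3.141593 × 2238.104719 = 7031.213343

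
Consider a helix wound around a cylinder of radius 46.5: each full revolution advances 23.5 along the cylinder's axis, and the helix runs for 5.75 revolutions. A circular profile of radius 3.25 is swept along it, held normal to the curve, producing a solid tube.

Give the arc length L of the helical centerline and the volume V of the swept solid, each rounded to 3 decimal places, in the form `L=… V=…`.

L=1685.392 V=55926.491

2πR = 2π·46.5 = 292.168117
per-turn = √(292.168117² + 23.5²) = √(85362.2085 + 552.25) = √85914.4585 = 293.111683
L = 5.75 × 293.111683 = 1685.392175
V = π·3.25² × L = 33.183072 × 1685.392175 = 55926.490566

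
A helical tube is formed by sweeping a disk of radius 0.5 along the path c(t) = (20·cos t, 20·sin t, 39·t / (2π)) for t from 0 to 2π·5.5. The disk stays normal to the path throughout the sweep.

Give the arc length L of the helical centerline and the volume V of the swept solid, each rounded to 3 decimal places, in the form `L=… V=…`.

2πR = 2π·20 = 125.663706
per-turn = √(125.663706² + 39²) = √(15791.3670 + 1521) = √17312.3670 = 131.576468
L = 5.5 × 131.576468 = 723.670576
V = π·0.5² × L = 0.785398 × 723.670576 = 568.369542

L=723.671 V=568.370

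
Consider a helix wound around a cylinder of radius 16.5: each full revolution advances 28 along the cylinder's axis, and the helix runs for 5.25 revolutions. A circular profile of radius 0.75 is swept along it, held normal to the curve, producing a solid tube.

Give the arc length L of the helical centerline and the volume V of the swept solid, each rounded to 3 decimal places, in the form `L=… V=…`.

2πR = 2π·16.5 = 103.672558
per-turn = √(103.672558² + 28²) = √(10747.9992 + 784) = √11531.9992 = 107.387146
L = 5.25 × 107.387146 = 563.782518
V = π·0.75² × L = 1.767146 × 563.782518 = 996.285947

L=563.783 V=996.286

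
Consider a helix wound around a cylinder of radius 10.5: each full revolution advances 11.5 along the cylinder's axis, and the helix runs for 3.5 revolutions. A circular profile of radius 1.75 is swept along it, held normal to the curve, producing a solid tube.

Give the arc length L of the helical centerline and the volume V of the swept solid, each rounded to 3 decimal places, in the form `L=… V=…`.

2πR = 2π·10.5 = 65.973446
per-turn = √(65.973446² + 11.5²) = √(4352.4955 + 132.25) = √4484.7455 = 66.968243
L = 3.5 × 66.968243 = 234.388850
V = π·1.75² × L = 9.621128 × 234.388850 = 2255.085008

L=234.389 V=2255.085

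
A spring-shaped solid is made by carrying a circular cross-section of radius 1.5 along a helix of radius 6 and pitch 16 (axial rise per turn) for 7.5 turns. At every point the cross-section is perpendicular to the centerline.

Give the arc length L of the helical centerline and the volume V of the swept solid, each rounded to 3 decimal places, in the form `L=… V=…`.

L=307.154 V=2171.146

2πR = 2π·6 = 37.699112
per-turn = √(37.699112² + 16²) = √(1421.2230 + 256) = √1677.2230 = 40.953914
L = 7.5 × 40.953914 = 307.154352
V = π·1.5² × L = 7.068583 × 307.154352 = 2171.146172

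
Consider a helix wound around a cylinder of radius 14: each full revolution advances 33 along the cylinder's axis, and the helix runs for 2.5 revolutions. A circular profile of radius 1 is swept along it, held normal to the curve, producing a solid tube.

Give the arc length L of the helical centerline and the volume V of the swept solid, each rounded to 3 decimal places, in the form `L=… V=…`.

2πR = 2π·14 = 87.964594
per-turn = √(87.964594² + 33²) = √(7737.7699 + 1089) = √8826.7699 = 93.950891
L = 2.5 × 93.950891 = 234.877227
V = π·1² × L = 3.141593 × 234.877227 = 737.888570

L=234.877 V=737.889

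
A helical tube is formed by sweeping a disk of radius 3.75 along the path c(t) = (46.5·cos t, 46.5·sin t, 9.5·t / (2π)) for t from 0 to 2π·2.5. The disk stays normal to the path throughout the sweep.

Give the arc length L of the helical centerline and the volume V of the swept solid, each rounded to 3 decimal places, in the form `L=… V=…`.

L=730.806 V=32286.034

2πR = 2π·46.5 = 292.168117
per-turn = √(292.168117² + 9.5²) = √(85362.2085 + 90.25) = √85452.4585 = 292.322525
L = 2.5 × 292.322525 = 730.806312
V = π·3.75² × L = 44.178647 × 730.806312 = 32286.033850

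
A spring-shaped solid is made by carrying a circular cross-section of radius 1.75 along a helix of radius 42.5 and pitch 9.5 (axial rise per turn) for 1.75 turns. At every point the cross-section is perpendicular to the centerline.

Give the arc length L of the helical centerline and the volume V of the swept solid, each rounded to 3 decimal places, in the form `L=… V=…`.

2πR = 2π·42.5 = 267.035376
per-turn = √(267.035376² + 9.5²) = √(71307.8918 + 90.25) = √71398.1418 = 267.204307
L = 1.75 × 267.204307 = 467.607538
V = π·1.75² × L = 9.621128 × 467.607538 = 4498.911740

L=467.608 V=4498.912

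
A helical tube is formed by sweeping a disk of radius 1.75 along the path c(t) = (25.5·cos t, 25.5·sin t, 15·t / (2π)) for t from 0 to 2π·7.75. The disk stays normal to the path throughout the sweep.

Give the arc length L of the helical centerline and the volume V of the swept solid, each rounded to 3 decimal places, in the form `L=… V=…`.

L=1247.144 V=11998.935

2πR = 2π·25.5 = 160.221225
per-turn = √(160.221225² + 15²) = √(25670.8410 + 225) = √25895.8410 = 160.921848
L = 7.75 × 160.921848 = 1247.144319
V = π·1.75² × L = 9.621128 × 1247.144319 = 11998.934508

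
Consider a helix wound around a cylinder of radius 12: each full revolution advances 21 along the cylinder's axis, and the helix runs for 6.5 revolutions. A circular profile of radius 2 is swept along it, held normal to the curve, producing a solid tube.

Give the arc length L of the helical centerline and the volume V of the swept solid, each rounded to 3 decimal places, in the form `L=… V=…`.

L=508.743 V=6393.047

2πR = 2π·12 = 75.398224
per-turn = √(75.398224² + 21²) = √(5684.8921 + 441) = √6125.8921 = 78.268079
L = 6.5 × 78.268079 = 508.742511
V = π·2² × L = 12.566371 × 508.742511 = 6393.046943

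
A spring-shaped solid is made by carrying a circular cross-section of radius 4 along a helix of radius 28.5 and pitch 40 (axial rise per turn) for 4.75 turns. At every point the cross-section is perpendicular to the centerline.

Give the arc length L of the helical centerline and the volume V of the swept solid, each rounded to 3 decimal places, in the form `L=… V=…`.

2πR = 2π·28.5 = 179.070781
per-turn = √(179.070781² + 40²) = √(32066.3447 + 1600) = √33666.3447 = 183.483909
L = 4.75 × 183.483909 = 871.548566
V = π·4² × L = 50.265482 × 871.548566 = 43808.809137

L=871.549 V=43808.809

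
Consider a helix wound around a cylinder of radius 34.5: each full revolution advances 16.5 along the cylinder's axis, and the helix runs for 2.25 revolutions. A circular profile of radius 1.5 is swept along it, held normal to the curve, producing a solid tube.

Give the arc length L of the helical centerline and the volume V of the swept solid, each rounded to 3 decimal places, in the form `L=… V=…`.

2πR = 2π·34.5 = 216.769893
per-turn = √(216.769893² + 16.5²) = √(46989.1866 + 272.25) = √47261.4366 = 217.396956
L = 2.25 × 217.396956 = 489.143151
V = π·1.5² × L = 7.068583 × 489.143151 = 3457.549195

L=489.143 V=3457.549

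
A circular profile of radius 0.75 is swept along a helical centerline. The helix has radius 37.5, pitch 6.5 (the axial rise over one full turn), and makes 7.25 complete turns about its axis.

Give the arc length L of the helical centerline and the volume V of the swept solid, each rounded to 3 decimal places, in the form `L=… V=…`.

2πR = 2π·37.5 = 235.619449
per-turn = √(235.619449² + 6.5²) = √(55516.5248 + 42.25) = √55558.7748 = 235.709089
L = 7.25 × 235.709089 = 1708.890897
V = π·0.75² × L = 1.767146 × 1708.890897 = 3019.859487

L=1708.891 V=3019.859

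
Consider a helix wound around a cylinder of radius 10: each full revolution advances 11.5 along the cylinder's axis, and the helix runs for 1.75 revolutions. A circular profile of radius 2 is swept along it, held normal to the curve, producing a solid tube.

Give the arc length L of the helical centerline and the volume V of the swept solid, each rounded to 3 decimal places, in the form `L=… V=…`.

2πR = 2π·10 = 62.831853
per-turn = √(62.831853² + 11.5²) = √(3947.8418 + 132.25) = √4080.0918 = 63.875596
L = 1.75 × 63.875596 = 111.782293
V = π·2² × L = 12.566371 × 111.782293 = 1404.697721

L=111.782 V=1404.698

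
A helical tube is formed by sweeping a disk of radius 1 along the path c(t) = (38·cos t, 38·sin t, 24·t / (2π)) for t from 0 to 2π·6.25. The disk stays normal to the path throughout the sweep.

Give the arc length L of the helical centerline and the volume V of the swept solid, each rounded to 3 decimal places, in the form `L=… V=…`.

L=1499.776 V=4711.687

2πR = 2π·38 = 238.761042
per-turn = √(238.761042² + 24²) = √(57006.8350 + 576) = √57582.8350 = 239.964237
L = 6.25 × 239.964237 = 1499.776481
V = π·1² × L = 3.141593 × 1499.776481 = 4711.686775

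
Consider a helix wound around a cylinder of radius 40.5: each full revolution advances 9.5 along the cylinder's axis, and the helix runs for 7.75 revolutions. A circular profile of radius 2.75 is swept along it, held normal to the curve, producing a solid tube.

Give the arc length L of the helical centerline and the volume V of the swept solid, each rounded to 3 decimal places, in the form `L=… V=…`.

2πR = 2π·40.5 = 254.469005
per-turn = √(254.469005² + 9.5²) = √(64754.4745 + 90.25) = √64844.7245 = 254.646273
L = 7.75 × 254.646273 = 1973.508618
V = π·2.75² × L = 23.758294 × 1973.508618 = 46887.198823

L=1973.509 V=46887.199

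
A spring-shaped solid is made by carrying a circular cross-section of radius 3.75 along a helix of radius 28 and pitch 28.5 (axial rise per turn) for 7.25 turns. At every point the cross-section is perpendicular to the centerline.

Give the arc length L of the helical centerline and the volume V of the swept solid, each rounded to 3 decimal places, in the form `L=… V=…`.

2πR = 2π·28 = 175.929189
per-turn = √(175.929189² + 28.5²) = √(30951.0794 + 812.25) = √31763.3294 = 178.222696
L = 7.25 × 178.222696 = 1292.114547
V = π·3.75² × L = 44.178647 × 1292.114547 = 57083.872041

L=1292.115 V=57083.872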